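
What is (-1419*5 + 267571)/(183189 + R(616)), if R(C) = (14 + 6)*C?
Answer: 260476/195509 ≈ 1.3323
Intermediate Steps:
R(C) = 20*C
(-1419*5 + 267571)/(183189 + R(616)) = (-1419*5 + 267571)/(183189 + 20*616) = (-7095 + 267571)/(183189 + 12320) = 260476/195509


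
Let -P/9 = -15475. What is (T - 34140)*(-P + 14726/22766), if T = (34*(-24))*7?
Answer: 63179765205624/11383 ≈ 5.5504e+9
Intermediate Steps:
P = 139275 (P = -9*(-15475) = 139275)
T = -5712 (T = -816*7 = -5712)
(T - 34140)*(-P + 14726/22766) = (-5712 - 34140)*(-1*139275 + 14726/22766) = -39852*(-139275 + 14726*(1/22766)) = -39852*(-139275 + 7363/11383) = -39852*(-1585359962/11383) = 63179765205624/11383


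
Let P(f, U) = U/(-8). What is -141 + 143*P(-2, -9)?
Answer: 159/8 ≈ 19.875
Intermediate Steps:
P(f, U) = -U/8 (P(f, U) = U*(-⅛) = -U/8)
-141 + 143*P(-2, -9) = -141 + 143*(-⅛*(-9)) = -141 + 143*(9/8) = -141 + 1287/8 = 159/8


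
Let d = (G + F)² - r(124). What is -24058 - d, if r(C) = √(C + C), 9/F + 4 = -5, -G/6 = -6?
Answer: -25283 + 2*√62 ≈ -25267.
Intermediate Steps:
G = 36 (G = -6*(-6) = 36)
F = -1 (F = 9/(-4 - 5) = 9/(-9) = 9*(-⅑) = -1)
r(C) = √2*√C (r(C) = √(2*C) = √2*√C)
d = 1225 - 2*√62 (d = (36 - 1)² - √2*√124 = 35² - √2*2*√31 = 1225 - 2*√62 ≈ 1209.3)
-24058 - d = -24058 - (1225 - 2*√62) = -24058 + (-1225 + 2*√62) = -25283 + 2*√62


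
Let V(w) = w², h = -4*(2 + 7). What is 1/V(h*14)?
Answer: 1/254016 ≈ 3.9368e-6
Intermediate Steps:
h = -36 (h = -4*9 = -36)
1/V(h*14) = 1/((-36*14)²) = 1/((-504)²) = 1/254016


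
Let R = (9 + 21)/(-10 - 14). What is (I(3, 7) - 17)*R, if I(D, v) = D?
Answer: 35/2 ≈ 17.500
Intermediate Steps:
R = -5/4 (R = 30/(-24) = 30*(-1/24) = -5/4 ≈ -1.2500)
(I(3, 7) - 17)*R = (3 - 17)*(-5/4) = -14*(-5/4) = 35/2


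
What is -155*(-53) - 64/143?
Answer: 1174681/143 ≈ 8214.5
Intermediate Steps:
-155*(-53) - 64/143 = 8215 - 64*1/143 = 8215 - 64/143 = 1174681/143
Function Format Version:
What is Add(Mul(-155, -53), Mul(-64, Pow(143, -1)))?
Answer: Rational(1174681, 143) ≈ 8214.5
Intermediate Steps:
Add(Mul(-155, -53), Mul(-64, Pow(143, -1))) = Add(8215, Mul(-64, Rational(1, 143))) = Add(8215, Rational(-64, 143)) = Rational(1174681, 143)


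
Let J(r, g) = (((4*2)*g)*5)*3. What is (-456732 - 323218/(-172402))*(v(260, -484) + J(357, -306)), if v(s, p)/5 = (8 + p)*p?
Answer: -43906085896849600/86201 ≈ -5.0935e+11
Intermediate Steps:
v(s, p) = 5*p*(8 + p) (v(s, p) = 5*((8 + p)*p) = 5*(p*(8 + p)) = 5*p*(8 + p))
J(r, g) = 120*g (J(r, g) = ((8*g)*5)*3 = (40*g)*3 = 120*g)
(-456732 - 323218/(-172402))*(v(260, -484) + J(357, -306)) = (-456732 - 323218/(-172402))*(5*(-484)*(8 - 484) + 120*(-306)) = (-456732 - 323218*(-1/172402))*(5*(-484)*(-476) - 36720) = (-456732 + 161609/86201)*(1151920 - 36720) = -39370593523/86201*1115200 = -43906085896849600/86201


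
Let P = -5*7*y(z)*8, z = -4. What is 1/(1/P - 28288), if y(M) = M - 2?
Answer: -1680/47523839 ≈ -3.5351e-5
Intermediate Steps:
y(M) = -2 + M
P = 1680 (P = -5*7*(-2 - 4)*8 = -5*7*(-6)*8 = -(-210)*8 = -5*(-336) = 1680)
1/(1/P - 28288) = 1/(1/1680 - 28288) = 1/(-47523839/1680) = -1680/47523839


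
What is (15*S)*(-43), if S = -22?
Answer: 14190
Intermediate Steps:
(15*S)*(-43) = (15*(-22))*(-43) = -330*(-43) = 14190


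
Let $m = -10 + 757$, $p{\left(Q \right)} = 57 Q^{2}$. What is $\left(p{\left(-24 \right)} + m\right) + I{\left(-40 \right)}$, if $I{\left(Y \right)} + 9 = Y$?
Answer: $33530$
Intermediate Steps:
$I{\left(Y \right)} = -9 + Y$
$m = 747$
$\left(p{\left(-24 \right)} + m\right) + I{\left(-40 \right)} = \left(57 \left(-24\right)^{2} + 747\right) - 49 = \left(57 \cdot 576 + 747\right) - 49 = \left(32832 + 747\right) - 49 = 33579 - 49 = 33530$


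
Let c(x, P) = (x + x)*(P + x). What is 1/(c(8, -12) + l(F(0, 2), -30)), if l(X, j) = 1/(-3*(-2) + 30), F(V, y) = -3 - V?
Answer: -36/2303 ≈ -0.015632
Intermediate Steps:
l(X, j) = 1/36 (l(X, j) = 1/(6 + 30) = 1/36)
c(x, P) = 2*x*(P + x) (c(x, P) = (2*x)*(P + x) = 2*x*(P + x))
1/(c(8, -12) + l(F(0, 2), -30)) = 1/(2*8*(-12 + 8) + 1/36) = 1/(2*8*(-4) + 1/36) = 1/(-64 + 1/36) = 1/(-2303/36) = -36/2303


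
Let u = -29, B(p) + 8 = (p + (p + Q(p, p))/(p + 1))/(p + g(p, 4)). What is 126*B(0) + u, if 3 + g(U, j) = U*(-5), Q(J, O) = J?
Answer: -1037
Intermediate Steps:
g(U, j) = -3 - 5*U (g(U, j) = -3 + U*(-5) = -3 - 5*U)
B(p) = -8 + (p + 2*p/(1 + p))/(-3 - 4*p) (B(p) = -8 + (p + (p + p)/(p + 1))/(p + (-3 - 5*p)) = -8 + (p + (2*p)/(1 + p))/(-3 - 4*p) = -8 + (p + 2*p/(1 + p))/(-3 - 4*p))
126*B(0) + u = 126*((-24 - 59*0 - 33*0²)/(3 + 4*0² + 7*0)) - 29 = 126*((-24 + 0 - 33*0)/(3 + 4*0 + 0)) - 29 = 126*((-24 + 0 + 0)/(3 + 0 + 0)) - 29 = 126*(-24/3) - 29 = 126*((⅓)*(-24)) - 29 = 126*(-8) - 29 = -1008 - 29 = -1037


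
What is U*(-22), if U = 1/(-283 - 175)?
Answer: 11/229 ≈ 0.048035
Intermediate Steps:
U = -1/458 (U = 1/(-458) = -1/458 ≈ -0.0021834)
U*(-22) = -1/458*(-22) = 11/229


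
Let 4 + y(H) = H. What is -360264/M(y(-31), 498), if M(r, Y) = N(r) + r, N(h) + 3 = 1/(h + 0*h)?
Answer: 12609240/1331 ≈ 9473.5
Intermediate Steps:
y(H) = -4 + H
N(h) = -3 + 1/h (N(h) = -3 + 1/(h + 0*h) = -3 + 1/(h + 0) = -3 + 1/h)
M(r, Y) = -3 + r + 1/r (M(r, Y) = (-3 + 1/r) + r = -3 + r + 1/r)
-360264/M(y(-31), 498) = -360264/(-3 + (-4 - 31) + 1/(-4 - 31)) = -360264/(-3 - 35 + 1/(-35)) = -360264/(-3 - 35 - 1/35) = -360264/(-1331/35) = -360264*(-35/1331) = 12609240/1331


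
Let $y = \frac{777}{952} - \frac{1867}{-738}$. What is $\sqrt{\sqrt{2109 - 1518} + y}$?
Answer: $\frac{\sqrt{234073510 + 69956496 \sqrt{591}}}{8364} \approx 5.2589$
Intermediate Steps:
$y = \frac{167915}{50184}$ ($y = 777 \cdot \frac{1}{952} - - \frac{1867}{738} = \frac{111}{136} + \frac{1867}{738} = \frac{167915}{50184} \approx 3.346$)
$\sqrt{\sqrt{2109 - 1518} + y} = \sqrt{\sqrt{2109 - 1518} + \frac{167915}{50184}} = \sqrt{\sqrt{591} + \frac{167915}{50184}} = \sqrt{\frac{167915}{50184} + \sqrt{591}}$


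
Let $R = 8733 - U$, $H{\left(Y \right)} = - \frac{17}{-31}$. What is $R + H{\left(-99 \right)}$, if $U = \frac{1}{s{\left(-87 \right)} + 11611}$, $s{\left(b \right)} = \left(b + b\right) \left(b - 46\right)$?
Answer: $\frac{9409027189}{1077343} \approx 8733.5$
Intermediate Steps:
$s{\left(b \right)} = 2 b \left(-46 + b\right)$
$U = \frac{1}{34753}$ ($U = \frac{1}{2 \left(-87\right) \left(-46 - 87\right) + 11611} = \frac{1}{2 \left(-87\right) \left(-133\right) + 11611} = \frac{1}{23142 + 11611} = \frac{1}{34753} \approx 2.8774 \cdot 10^{-5}$)
$H{\left(Y \right)} = \frac{17}{31}$ ($H{\left(Y \right)} = \left(-17\right) \left(- \frac{1}{31}\right) = \frac{17}{31}$)
$R = \frac{303497948}{34753}$ ($R = 8733 - \frac{1}{34753} = \frac{303497948}{34753} \approx 8733.0$)
$R + H{\left(-99 \right)} = \frac{303497948}{34753} + \frac{17}{31} = \frac{9409027189}{1077343}$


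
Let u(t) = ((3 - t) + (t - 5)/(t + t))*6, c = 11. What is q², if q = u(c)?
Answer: 260100/121 ≈ 2149.6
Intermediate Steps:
u(t) = 18 - 6*t + 3*(-5 + t)/t (u(t) = ((3 - t) + (-5 + t)/((2*t)))*6 = ((3 - t) + (-5 + t)*(1/(2*t)))*6 = ((3 - t) + (-5 + t)/(2*t))*6 = (3 - t + (-5 + t)/(2*t))*6 = 18 - 6*t + 3*(-5 + t)/t)
q = -510/11 (q = 21 - 15/11 - 6*11 = 21 - 15*1/11 - 66 = 21 - 15/11 - 66 = -510/11 ≈ -46.364)
q² = (-510/11)² = 260100/121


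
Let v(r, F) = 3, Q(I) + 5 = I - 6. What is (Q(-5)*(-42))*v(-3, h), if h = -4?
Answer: 2016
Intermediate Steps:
Q(I) = -11 + I (Q(I) = -5 + (I - 6) = -5 + (-6 + I) = -11 + I)
(Q(-5)*(-42))*v(-3, h) = ((-11 - 5)*(-42))*3 = -16*(-42)*3 = 672*3 = 2016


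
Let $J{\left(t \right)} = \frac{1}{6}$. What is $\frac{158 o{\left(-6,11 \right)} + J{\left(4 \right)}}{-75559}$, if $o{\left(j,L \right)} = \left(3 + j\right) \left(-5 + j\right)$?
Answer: $- \frac{31285}{453354} \approx -0.069008$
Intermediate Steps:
$J{\left(t \right)} = \frac{1}{6}$
$o{\left(j,L \right)} = \left(-5 + j\right) \left(3 + j\right)$
$\frac{158 o{\left(-6,11 \right)} + J{\left(4 \right)}}{-75559} = \frac{158 \left(-15 + \left(-6\right)^{2} - -12\right) + \frac{1}{6}}{-75559} = \left(158 \left(-15 + 36 + 12\right) + \frac{1}{6}\right) \left(- \frac{1}{75559}\right) = \left(158 \cdot 33 + \frac{1}{6}\right) \left(- \frac{1}{75559}\right) = \left(5214 + \frac{1}{6}\right) \left(- \frac{1}{75559}\right) = \frac{31285}{6} \left(- \frac{1}{75559}\right) = - \frac{31285}{453354}$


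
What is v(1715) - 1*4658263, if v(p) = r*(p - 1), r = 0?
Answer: -4658263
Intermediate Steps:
v(p) = 0 (v(p) = 0*(p - 1) = 0*(-1 + p) = 0)
v(1715) - 1*4658263 = 0 - 1*4658263 = 0 - 4658263 = -4658263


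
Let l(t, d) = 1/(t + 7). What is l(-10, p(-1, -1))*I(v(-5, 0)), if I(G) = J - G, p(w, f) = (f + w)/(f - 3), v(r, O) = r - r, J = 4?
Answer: -4/3 ≈ -1.3333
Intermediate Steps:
v(r, O) = 0
p(w, f) = (f + w)/(-3 + f)
I(G) = 4 - G
l(t, d) = 1/(7 + t)
l(-10, p(-1, -1))*I(v(-5, 0)) = (4 - 1*0)/(7 - 10) = (4 + 0)/(-3) = -1/3*4 = -4/3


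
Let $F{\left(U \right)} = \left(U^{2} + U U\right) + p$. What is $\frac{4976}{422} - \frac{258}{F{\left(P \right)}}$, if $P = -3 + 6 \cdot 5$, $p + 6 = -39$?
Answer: $\frac{1153702}{99381} \approx 11.609$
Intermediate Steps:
$p = -45$ ($p = -6 - 39 = -45$)
$P = 27$ ($P = -3 + 30 = 27$)
$F{\left(U \right)} = -45 + 2 U^{2}$ ($F{\left(U \right)} = \left(U^{2} + U U\right) - 45 = \left(U^{2} + U^{2}\right) - 45 = 2 U^{2} - 45 = -45 + 2 U^{2}$)
$\frac{4976}{422} - \frac{258}{F{\left(P \right)}} = \frac{4976}{422} - \frac{258}{-45 + 2 \cdot 27^{2}} = 4976 \cdot \frac{1}{422} - \frac{258}{-45 + 2 \cdot 729} = \frac{2488}{211} - \frac{258}{-45 + 1458} = \frac{2488}{211} - \frac{258}{1413} = \frac{2488}{211} - \frac{86}{471} = \frac{1153702}{99381}$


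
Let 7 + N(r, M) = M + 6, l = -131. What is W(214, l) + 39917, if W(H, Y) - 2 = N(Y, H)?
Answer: 40132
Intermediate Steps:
N(r, M) = -1 + M (N(r, M) = -7 + (M + 6) = -7 + (6 + M) = -1 + M)
W(H, Y) = 1 + H (W(H, Y) = 2 + (-1 + H) = 1 + H)
W(214, l) + 39917 = (1 + 214) + 39917 = 215 + 39917 = 40132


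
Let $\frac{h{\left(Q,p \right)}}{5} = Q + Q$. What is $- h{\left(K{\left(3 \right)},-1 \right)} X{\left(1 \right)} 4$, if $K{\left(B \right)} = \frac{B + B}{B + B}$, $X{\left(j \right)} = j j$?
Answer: $-40$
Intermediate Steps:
$X{\left(j \right)} = j^{2}$
$K{\left(B \right)} = 1$ ($K{\left(B \right)} = \frac{2 B}{2 B} = 2 B \frac{1}{2 B} = 1$)
$h{\left(Q,p \right)} = 10 Q$ ($h{\left(Q,p \right)} = 5 \left(Q + Q\right) = 5 \cdot 2 Q = 10 Q$)
$- h{\left(K{\left(3 \right)},-1 \right)} X{\left(1 \right)} 4 = - 10 \cdot 1 \cdot 1^{2} \cdot 4 = \left(-1\right) 10 \cdot 1 \cdot 4 = \left(-10\right) 1 \cdot 4 = \left(-10\right) 4 = -40$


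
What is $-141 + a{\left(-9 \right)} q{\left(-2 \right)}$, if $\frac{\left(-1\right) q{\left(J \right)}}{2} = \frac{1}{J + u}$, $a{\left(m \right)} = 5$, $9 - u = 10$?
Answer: $- \frac{413}{3} \approx -137.67$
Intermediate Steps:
$u = -1$ ($u = 9 - 10 = -1$)
$q{\left(J \right)} = - \frac{2}{-1 + J}$ ($q{\left(J \right)} = - \frac{2}{J - 1} = - \frac{2}{-1 + J}$)
$-141 + a{\left(-9 \right)} q{\left(-2 \right)} = -141 + 5 \left(- \frac{2}{-1 - 2}\right) = -141 + 5 \left(- \frac{2}{-3}\right) = -141 + 5 \left(\left(-2\right) \left(- \frac{1}{3}\right)\right) = -141 + 5 \cdot \frac{2}{3} = -141 + \frac{10}{3} = - \frac{413}{3}$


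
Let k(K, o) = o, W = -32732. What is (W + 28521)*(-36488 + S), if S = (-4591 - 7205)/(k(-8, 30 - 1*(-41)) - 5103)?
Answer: 193280499505/1258 ≈ 1.5364e+8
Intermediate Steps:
S = 2949/1258 (S = (-4591 - 7205)/((30 - 1*(-41)) - 5103) = -11796/((30 + 41) - 5103) = -11796/(71 - 5103) = -11796/(-5032) = -11796*(-1/5032) = 2949/1258 ≈ 2.3442)
(W + 28521)*(-36488 + S) = (-32732 + 28521)*(-36488 + 2949/1258) = -4211*(-45898955/1258) = 193280499505/1258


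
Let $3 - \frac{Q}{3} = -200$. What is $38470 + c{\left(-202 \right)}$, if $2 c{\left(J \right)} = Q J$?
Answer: $-23039$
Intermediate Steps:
$Q = 609$ ($Q = 9 - -600 = 9 + 600 = 609$)
$c{\left(J \right)} = \frac{609 J}{2}$
$38470 + c{\left(-202 \right)} = 38470 + \frac{609}{2} \left(-202\right) = 38470 - 61509 = -23039$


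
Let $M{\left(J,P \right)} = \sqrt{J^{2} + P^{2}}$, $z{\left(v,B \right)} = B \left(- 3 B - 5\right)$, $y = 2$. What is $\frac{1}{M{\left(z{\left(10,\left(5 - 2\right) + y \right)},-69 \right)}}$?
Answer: $\frac{\sqrt{14761}}{14761} \approx 0.0082308$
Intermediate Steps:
$z{\left(v,B \right)} = B \left(-5 - 3 B\right)$
$\frac{1}{M{\left(z{\left(10,\left(5 - 2\right) + y \right)},-69 \right)}} = \frac{1}{\sqrt{\left(- \left(\left(5 - 2\right) + 2\right) \left(5 + 3 \left(\left(5 - 2\right) + 2\right)\right)\right)^{2} + \left(-69\right)^{2}}} = \frac{1}{\sqrt{\left(- \left(3 + 2\right) \left(5 + 3 \left(3 + 2\right)\right)\right)^{2} + 4761}} = \frac{1}{\sqrt{\left(\left(-1\right) 5 \left(5 + 3 \cdot 5\right)\right)^{2} + 4761}} = \frac{1}{\sqrt{\left(\left(-1\right) 5 \left(5 + 15\right)\right)^{2} + 4761}} = \frac{1}{\sqrt{\left(\left(-1\right) 5 \cdot 20\right)^{2} + 4761}} = \frac{1}{\sqrt{\left(-100\right)^{2} + 4761}} = \frac{1}{\sqrt{10000 + 4761}} = \frac{1}{\sqrt{14761}} = \frac{\sqrt{14761}}{14761}$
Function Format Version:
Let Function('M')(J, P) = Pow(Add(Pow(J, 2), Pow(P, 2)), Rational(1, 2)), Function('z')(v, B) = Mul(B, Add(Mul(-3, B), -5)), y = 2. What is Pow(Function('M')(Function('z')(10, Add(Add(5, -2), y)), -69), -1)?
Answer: Mul(Rational(1, 14761), Pow(14761, Rational(1, 2))) ≈ 0.0082308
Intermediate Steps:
Function('z')(v, B) = Mul(B, Add(-5, Mul(-3, B)))
Pow(Function('M')(Function('z')(10, Add(Add(5, -2), y)), -69), -1) = Pow(Pow(Add(Pow(Mul(-1, Add(Add(5, -2), 2), Add(5, Mul(3, Add(Add(5, -2), 2)))), 2), Pow(-69, 2)), Rational(1, 2)), -1) = Pow(Pow(Add(Pow(Mul(-1, Add(3, 2), Add(5, Mul(3, Add(3, 2)))), 2), 4761), Rational(1, 2)), -1) = Pow(Pow(Add(Pow(Mul(-1, 5, Add(5, Mul(3, 5))), 2), 4761), Rational(1, 2)), -1) = Pow(Pow(Add(Pow(Mul(-1, 5, Add(5, 15)), 2), 4761), Rational(1, 2)), -1) = Pow(Pow(Add(Pow(Mul(-1, 5, 20), 2), 4761), Rational(1, 2)), -1) = Pow(Pow(Add(Pow(-100, 2), 4761), Rational(1, 2)), -1) = Pow(Pow(Add(10000, 4761), Rational(1, 2)), -1) = Pow(Pow(14761, Rational(1, 2)), -1) = Mul(Rational(1, 14761), Pow(14761, Rational(1, 2)))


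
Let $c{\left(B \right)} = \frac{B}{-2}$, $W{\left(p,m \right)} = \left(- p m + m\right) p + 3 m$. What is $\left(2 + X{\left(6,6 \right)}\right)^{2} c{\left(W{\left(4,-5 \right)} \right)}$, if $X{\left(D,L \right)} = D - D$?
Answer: $-90$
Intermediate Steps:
$X{\left(D,L \right)} = 0$
$W{\left(p,m \right)} = 3 m + p \left(m - m p\right)$ ($W{\left(p,m \right)} = \left(- m p + m\right) p + 3 m = \left(m - m p\right) p + 3 m = p \left(m - m p\right) + 3 m = 3 m + p \left(m - m p\right)$)
$c{\left(B \right)} = - \frac{B}{2}$ ($c{\left(B \right)} = B \left(- \frac{1}{2}\right) = - \frac{B}{2}$)
$\left(2 + X{\left(6,6 \right)}\right)^{2} c{\left(W{\left(4,-5 \right)} \right)} = \left(2 + 0\right)^{2} \left(- \frac{\left(-5\right) \left(3 + 4 - 4^{2}\right)}{2}\right) = 2^{2} \left(- \frac{\left(-5\right) \left(3 + 4 - 16\right)}{2}\right) = 4 \left(- \frac{\left(-5\right) \left(3 + 4 - 16\right)}{2}\right) = 4 \left(- \frac{\left(-5\right) \left(-9\right)}{2}\right) = 4 \left(\left(- \frac{1}{2}\right) 45\right) = 4 \left(- \frac{45}{2}\right) = -90$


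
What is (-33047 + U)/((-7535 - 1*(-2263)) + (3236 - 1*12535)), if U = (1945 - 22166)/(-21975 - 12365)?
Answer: 378271253/166789380 ≈ 2.2680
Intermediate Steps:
U = 20221/34340 (U = -20221/(-34340) = -20221*(-1/34340) = 20221/34340 ≈ 0.58885)
(-33047 + U)/((-7535 - 1*(-2263)) + (3236 - 1*12535)) = (-33047 + 20221/34340)/((-7535 - 1*(-2263)) + (3236 - 1*12535)) = -1134813759/(34340*((-7535 + 2263) + (3236 - 12535))) = -1134813759/(34340*(-5272 - 9299)) = -1134813759/34340/(-14571) = -1134813759/34340*(-1/14571) = 378271253/166789380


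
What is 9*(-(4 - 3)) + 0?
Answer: -9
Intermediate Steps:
9*(-(4 - 3)) + 0 = 9*(-1*1) + 0 = 9*(-1) + 0 = -9 + 0 = -9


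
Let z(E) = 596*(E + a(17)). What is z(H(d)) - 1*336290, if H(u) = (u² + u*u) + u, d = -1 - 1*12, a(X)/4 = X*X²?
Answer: 11570002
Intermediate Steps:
a(X) = 4*X³ (a(X) = 4*(X*X²) = 4*X³)
d = -13 (d = -1 - 12 = -13)
H(u) = u + 2*u² (H(u) = (u² + u²) + u = 2*u² + u = u + 2*u²)
z(E) = 11712592 + 596*E (z(E) = 596*(E + 4*17³) = 596*(E + 4*4913) = 596*(E + 19652) = 596*(19652 + E) = 11712592 + 596*E)
z(H(d)) - 1*336290 = (11712592 + 596*(-13*(1 + 2*(-13)))) - 1*336290 = (11712592 + 596*(-13*(1 - 26))) - 336290 = (11712592 + 596*(-13*(-25))) - 336290 = (11712592 + 596*325) - 336290 = (11712592 + 193700) - 336290 = 11906292 - 336290 = 11570002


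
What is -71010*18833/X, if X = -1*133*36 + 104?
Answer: 668665665/2342 ≈ 2.8551e+5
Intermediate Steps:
X = -4684 (X = -133*36 + 104 = -4788 + 104 = -4684)
-71010*18833/X = -71010/((-4684/18833)) = -71010/((-4684*1/18833)) = -71010/(-4684/18833) = -71010*(-18833/4684) = 668665665/2342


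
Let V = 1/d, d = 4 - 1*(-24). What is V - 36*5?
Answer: -5039/28 ≈ -179.96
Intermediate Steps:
d = 28 (d = 4 + 24 = 28)
V = 1/28 ≈ 0.035714
V - 36*5 = 1/28 - 36*5 = 1/28 - 180 = -5039/28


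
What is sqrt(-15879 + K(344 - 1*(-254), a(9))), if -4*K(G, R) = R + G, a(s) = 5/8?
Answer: I*sqrt(1025834)/8 ≈ 126.6*I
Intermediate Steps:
a(s) = 5/8 (a(s) = 5*(1/8) = 5/8)
K(G, R) = -G/4 - R/4 (K(G, R) = -(R + G)/4 = -(G + R)/4 = -G/4 - R/4)
sqrt(-15879 + K(344 - 1*(-254), a(9))) = sqrt(-15879 + (-(344 - 1*(-254))/4 - 1/4*5/8)) = sqrt(-15879 + (-(344 + 254)/4 - 5/32)) = sqrt(-15879 + (-1/4*598 - 5/32)) = sqrt(-15879 + (-299/2 - 5/32)) = sqrt(-15879 - 4789/32) = sqrt(-512917/32) = I*sqrt(1025834)/8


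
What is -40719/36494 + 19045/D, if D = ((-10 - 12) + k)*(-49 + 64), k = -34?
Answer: -72923219/3065496 ≈ -23.788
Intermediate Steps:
D = -840 (D = ((-10 - 12) - 34)*(-49 + 64) = (-22 - 34)*15 = -56*15 = -840)
-40719/36494 + 19045/D = -40719/36494 + 19045/(-840) = -40719*1/36494 + 19045*(-1/840) = -40719/36494 - 3809/168 = -72923219/3065496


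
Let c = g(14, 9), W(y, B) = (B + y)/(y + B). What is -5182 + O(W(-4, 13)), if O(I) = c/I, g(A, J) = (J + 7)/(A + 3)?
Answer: -88078/17 ≈ -5181.1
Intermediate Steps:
W(y, B) = 1 (W(y, B) = (B + y)/(B + y) = 1)
g(A, J) = (7 + J)/(3 + A)
c = 16/17 (c = (7 + 9)/(3 + 14) = 16/17 ≈ 0.94118)
O(I) = 16/(17*I)
-5182 + O(W(-4, 13)) = -5182 + (16/17)/1 = -5182 + (16/17)*1 = -5182 + 16/17 = -88078/17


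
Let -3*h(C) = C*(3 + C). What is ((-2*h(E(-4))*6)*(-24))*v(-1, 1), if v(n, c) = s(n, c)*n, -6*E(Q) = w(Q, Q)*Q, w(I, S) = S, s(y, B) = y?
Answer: 256/3 ≈ 85.333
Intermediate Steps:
E(Q) = -Q²/6 (E(Q) = -Q*Q/6 = -Q²/6)
v(n, c) = n² (v(n, c) = n*n = n²)
h(C) = -C*(3 + C)/3
((-2*h(E(-4))*6)*(-24))*v(-1, 1) = ((-(-2)*(-⅙*(-4)²)*(3 - ⅙*(-4)²)/3*6)*(-24))*(-1)² = ((-(-2)*(-⅙*16)*(3 - ⅙*16)/3*6)*(-24))*1 = ((-(-2)*(-8)*(3 - 8/3)/(3*3)*6)*(-24))*1 = ((-(-2)*(-8)/(3*3*3)*6)*(-24))*1 = ((-2*8/27*6)*(-24))*1 = (-16/27*6*(-24))*1 = -32/9*(-24)*1 = (256/3)*1 = 256/3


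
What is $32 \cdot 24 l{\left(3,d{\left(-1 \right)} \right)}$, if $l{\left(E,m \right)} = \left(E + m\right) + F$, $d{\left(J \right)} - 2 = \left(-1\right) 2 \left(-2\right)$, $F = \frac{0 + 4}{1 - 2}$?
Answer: $3840$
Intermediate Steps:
$F = -4$ ($F = \frac{4}{-1} = 4 \left(-1\right) = -4$)
$d{\left(J \right)} = 6$ ($d{\left(J \right)} = 2 + \left(-1\right) 2 \left(-2\right) = 2 - -4 = 2 + 4 = 6$)
$l{\left(E,m \right)} = -4 + E + m$ ($l{\left(E,m \right)} = \left(E + m\right) - 4 = -4 + E + m$)
$32 \cdot 24 l{\left(3,d{\left(-1 \right)} \right)} = 32 \cdot 24 \left(-4 + 3 + 6\right) = 768 \cdot 5 = 3840$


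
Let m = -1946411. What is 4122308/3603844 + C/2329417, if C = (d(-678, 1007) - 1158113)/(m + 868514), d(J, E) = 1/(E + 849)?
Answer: 1600891290611734507445/1399546114930969377728 ≈ 1.1439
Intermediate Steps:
d(J, E) = 1/(849 + E)
C = 716485909/666858944 (C = (1/(849 + 1007) - 1158113)/(-1946411 + 868514) = (1/1856 - 1158113)/(-1077897) = (1/1856 - 1158113)*(-1/1077897) = -2149457727/1856*(-1/1077897) = 716485909/666858944 ≈ 1.0744)
4122308/3603844 + C/2329417 = 4122308/3603844 + (716485909/666858944)/2329417 = 4122308*(1/3603844) + (716485909/666858944)*(1/2329417) = 1030577/900961 + 716485909/1553392560755648 = 1600891290611734507445/1399546114930969377728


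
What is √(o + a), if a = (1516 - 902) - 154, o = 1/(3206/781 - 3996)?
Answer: 3*√496792892265970/3117670 ≈ 21.448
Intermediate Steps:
o = -781/3117670 (o = 1/(3206*(1/781) - 3996) = 1/(3206/781 - 3996) = 1/(-3117670/781) = -781/3117670 ≈ -0.00025051)
a = 460 (a = 614 - 154 = 460)
√(o + a) = √(-781/3117670 + 460) = √(1434127419/3117670) = 3*√496792892265970/3117670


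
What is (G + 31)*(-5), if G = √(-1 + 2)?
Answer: -160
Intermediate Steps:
G = 1 (G = √1 = 1)
(G + 31)*(-5) = (1 + 31)*(-5) = 32*(-5) = -160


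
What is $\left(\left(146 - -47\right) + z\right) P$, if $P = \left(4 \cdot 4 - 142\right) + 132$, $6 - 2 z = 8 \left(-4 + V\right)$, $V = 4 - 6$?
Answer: $1320$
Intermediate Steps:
$V = -2$ ($V = 4 - 6 = -2$)
$z = 27$ ($z = 3 - \frac{8 \left(-4 - 2\right)}{2} = 3 - \frac{8 \left(-6\right)}{2} = 3 - -24 = 3 + 24 = 27$)
$P = 6$ ($P = \left(16 - 142\right) + 132 = -126 + 132 = 6$)
$\left(\left(146 - -47\right) + z\right) P = \left(\left(146 - -47\right) + 27\right) 6 = \left(\left(146 + 47\right) + 27\right) 6 = \left(193 + 27\right) 6 = 220 \cdot 6 = 1320$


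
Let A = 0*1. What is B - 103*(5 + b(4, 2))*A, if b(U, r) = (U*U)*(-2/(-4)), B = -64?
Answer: -64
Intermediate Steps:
A = 0
b(U, r) = U**2/2 (b(U, r) = U**2*(-2*(-1/4)) = U**2*(1/2) = U**2/2)
B - 103*(5 + b(4, 2))*A = -64 - 103*(5 + (1/2)*4**2)*0 = -64 - 103*(5 + (1/2)*16)*0 = -64 - 103*(5 + 8)*0 = -64 - 1339*0 = -64 - 103*0 = -64 + 0 = -64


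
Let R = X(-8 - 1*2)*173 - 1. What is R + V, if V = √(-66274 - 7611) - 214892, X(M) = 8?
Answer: -213509 + I*√73885 ≈ -2.1351e+5 + 271.82*I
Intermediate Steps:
V = -214892 + I*√73885 (V = √(-73885) - 214892 = I*√73885 - 214892 = -214892 + I*√73885 ≈ -2.1489e+5 + 271.82*I)
R = 1383 (R = 8*173 - 1 = 1384 - 1 = 1383)
R + V = 1383 + (-214892 + I*√73885) = -213509 + I*√73885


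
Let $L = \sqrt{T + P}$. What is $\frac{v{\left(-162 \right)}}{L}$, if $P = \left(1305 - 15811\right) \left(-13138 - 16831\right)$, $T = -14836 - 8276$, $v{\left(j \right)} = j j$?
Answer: $\frac{13122 \sqrt{434707202}}{217353601} \approx 1.2587$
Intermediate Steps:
$v{\left(j \right)} = j^{2}$
$T = -23112$ ($T = -14836 - 8276 = -23112$)
$P = 434730314$ ($P = \left(-14506\right) \left(-29969\right) = 434730314$)
$L = \sqrt{434707202}$ ($L = \sqrt{-23112 + 434730314} = \sqrt{434707202} \approx 20850.0$)
$\frac{v{\left(-162 \right)}}{L} = \frac{\left(-162\right)^{2}}{\sqrt{434707202}} = 26244 \frac{\sqrt{434707202}}{434707202} = \frac{13122 \sqrt{434707202}}{217353601}$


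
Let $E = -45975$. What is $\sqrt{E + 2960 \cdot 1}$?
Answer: $i \sqrt{43015} \approx 207.4 i$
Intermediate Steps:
$\sqrt{E + 2960 \cdot 1} = \sqrt{-45975 + 2960 \cdot 1} = \sqrt{-45975 + 2960} = \sqrt{-43015} = i \sqrt{43015}$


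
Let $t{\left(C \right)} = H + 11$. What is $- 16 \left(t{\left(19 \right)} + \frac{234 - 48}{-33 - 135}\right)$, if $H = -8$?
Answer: $- \frac{212}{7} \approx -30.286$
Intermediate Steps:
$t{\left(C \right)} = 3$ ($t{\left(C \right)} = -8 + 11 = 3$)
$- 16 \left(t{\left(19 \right)} + \frac{234 - 48}{-33 - 135}\right) = - 16 \left(3 + \frac{234 - 48}{-33 - 135}\right) = - 16 \left(3 + \frac{186}{-168}\right) = - 16 \left(3 + 186 \left(- \frac{1}{168}\right)\right) = - 16 \left(3 - \frac{31}{28}\right) = \left(-16\right) \frac{53}{28} = - \frac{212}{7}$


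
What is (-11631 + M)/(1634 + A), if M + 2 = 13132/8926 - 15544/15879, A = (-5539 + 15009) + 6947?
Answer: -12304063997/19093102281 ≈ -0.64442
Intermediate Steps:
A = 16417 (A = 9470 + 6947 = 16417)
M = -1594736/1057731 (M = -2 + (13132/8926 - 15544/15879) = -2 + (13132*(1/8926) - 15544*1/15879) = -2 + (6566/4463 - 232/237) = -2 + 520726/1057731 = -1594736/1057731 ≈ -1.5077)
(-11631 + M)/(1634 + A) = (-11631 - 1594736/1057731)/(1634 + 16417) = -12304063997/1057731/18051 = -12304063997/1057731*1/18051 = -12304063997/19093102281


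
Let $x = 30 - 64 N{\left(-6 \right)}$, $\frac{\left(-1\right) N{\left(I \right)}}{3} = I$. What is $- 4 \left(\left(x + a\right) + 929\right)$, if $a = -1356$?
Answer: $6196$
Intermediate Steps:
$N{\left(I \right)} = - 3 I$
$x = -1122$ ($x = 30 - 64 \left(\left(-3\right) \left(-6\right)\right) = 30 - 1152 = -1122$)
$- 4 \left(\left(x + a\right) + 929\right) = - 4 \left(\left(-1122 - 1356\right) + 929\right) = - 4 \left(-2478 + 929\right) = \left(-4\right) \left(-1549\right) = 6196$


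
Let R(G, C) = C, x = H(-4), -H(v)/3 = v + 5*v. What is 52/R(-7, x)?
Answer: 13/18 ≈ 0.72222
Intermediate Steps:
H(v) = -18*v (H(v) = -3*(v + 5*v) = -18*v)
x = 72 (x = -18*(-4) = 72)
52/R(-7, x) = 52/72 = (1/72)*52 = 13/18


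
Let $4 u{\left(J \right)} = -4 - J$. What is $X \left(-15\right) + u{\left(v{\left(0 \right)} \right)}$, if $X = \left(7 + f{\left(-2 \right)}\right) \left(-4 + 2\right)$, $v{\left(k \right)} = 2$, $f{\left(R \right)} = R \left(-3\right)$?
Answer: $\frac{777}{2} \approx 388.5$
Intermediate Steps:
$f{\left(R \right)} = - 3 R$
$u{\left(J \right)} = -1 - \frac{J}{4}$ ($u{\left(J \right)} = \frac{-4 - J}{4} = -1 - \frac{J}{4}$)
$X = -26$ ($X = \left(7 - -6\right) \left(-4 + 2\right) = \left(7 + 6\right) \left(-2\right) = 13 \left(-2\right) = -26$)
$X \left(-15\right) + u{\left(v{\left(0 \right)} \right)} = \left(-26\right) \left(-15\right) - \frac{3}{2} = 390 - \frac{3}{2} = \frac{777}{2}$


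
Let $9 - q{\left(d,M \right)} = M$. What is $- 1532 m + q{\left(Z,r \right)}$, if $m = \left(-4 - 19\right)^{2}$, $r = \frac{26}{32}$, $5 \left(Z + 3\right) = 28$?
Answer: $- \frac{12966717}{16} \approx -8.1042 \cdot 10^{5}$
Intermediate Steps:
$Z = \frac{13}{5}$ ($Z = -3 + \frac{1}{5} \cdot 28 = -3 + \frac{28}{5} = \frac{13}{5} \approx 2.6$)
$r = \frac{13}{16}$ ($r = 26 \cdot \frac{1}{32} = \frac{13}{16} \approx 0.8125$)
$q{\left(d,M \right)} = 9 - M$
$m = 529$ ($m = \left(-23\right)^{2} = 529$)
$- 1532 m + q{\left(Z,r \right)} = \left(-1532\right) 529 + \left(9 - \frac{13}{16}\right) = -810428 + \left(9 - \frac{13}{16}\right) = -810428 + \frac{131}{16} = - \frac{12966717}{16}$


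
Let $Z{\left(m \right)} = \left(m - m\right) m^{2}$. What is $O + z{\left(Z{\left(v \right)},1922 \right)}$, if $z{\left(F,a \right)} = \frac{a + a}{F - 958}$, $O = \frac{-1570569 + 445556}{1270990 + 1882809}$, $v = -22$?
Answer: $- \frac{6600482905}{1510669721} \approx -4.3692$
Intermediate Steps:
$Z{\left(m \right)} = 0$ ($Z{\left(m \right)} = 0 m^{2} = 0$)
$O = - \frac{1125013}{3153799} \approx -0.35672$
$z{\left(F,a \right)} = \frac{2 a}{-958 + F}$
$O + z{\left(Z{\left(v \right)},1922 \right)} = - \frac{1125013}{3153799} + 2 \cdot 1922 \frac{1}{-958 + 0} = - \frac{1125013}{3153799} + 2 \cdot 1922 \frac{1}{-958} = - \frac{1125013}{3153799} + 2 \cdot 1922 \left(- \frac{1}{958}\right) = - \frac{1125013}{3153799} - \frac{1922}{479} = - \frac{6600482905}{1510669721}$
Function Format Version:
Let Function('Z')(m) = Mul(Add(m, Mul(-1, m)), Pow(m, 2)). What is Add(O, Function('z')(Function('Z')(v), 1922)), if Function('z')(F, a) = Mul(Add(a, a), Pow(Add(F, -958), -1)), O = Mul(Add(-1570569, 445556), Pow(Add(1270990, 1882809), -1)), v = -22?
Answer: Rational(-6600482905, 1510669721) ≈ -4.3692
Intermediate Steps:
Function('Z')(m) = 0 (Function('Z')(m) = Mul(0, Pow(m, 2)) = 0)
O = Rational(-1125013, 3153799) (O = Mul(-1125013, Pow(3153799, -1)) = Mul(-1125013, Rational(1, 3153799)) = Rational(-1125013, 3153799) ≈ -0.35672)
Function('z')(F, a) = Mul(2, a, Pow(Add(-958, F), -1)) (Function('z')(F, a) = Mul(Mul(2, a), Pow(Add(-958, F), -1)) = Mul(2, a, Pow(Add(-958, F), -1)))
Add(O, Function('z')(Function('Z')(v), 1922)) = Add(Rational(-1125013, 3153799), Mul(2, 1922, Pow(Add(-958, 0), -1))) = Add(Rational(-1125013, 3153799), Mul(2, 1922, Pow(-958, -1))) = Add(Rational(-1125013, 3153799), Mul(2, 1922, Rational(-1, 958))) = Add(Rational(-1125013, 3153799), Rational(-1922, 479)) = Rational(-6600482905, 1510669721)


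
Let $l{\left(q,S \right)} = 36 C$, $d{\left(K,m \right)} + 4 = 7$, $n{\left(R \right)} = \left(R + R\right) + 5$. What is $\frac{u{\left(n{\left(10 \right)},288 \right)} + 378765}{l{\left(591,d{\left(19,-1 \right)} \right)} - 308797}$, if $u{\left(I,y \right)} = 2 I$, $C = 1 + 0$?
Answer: $- \frac{378815}{308761} \approx -1.2269$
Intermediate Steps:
$C = 1$
$n{\left(R \right)} = 5 + 2 R$ ($n{\left(R \right)} = 2 R + 5 = 5 + 2 R$)
$d{\left(K,m \right)} = 3$ ($d{\left(K,m \right)} = -4 + 7 = 3$)
$l{\left(q,S \right)} = 36$ ($l{\left(q,S \right)} = 36 \cdot 1 = 36$)
$\frac{u{\left(n{\left(10 \right)},288 \right)} + 378765}{l{\left(591,d{\left(19,-1 \right)} \right)} - 308797} = \frac{2 \left(5 + 2 \cdot 10\right) + 378765}{36 - 308797} = \frac{2 \left(5 + 20\right) + 378765}{-308761} = \left(2 \cdot 25 + 378765\right) \left(- \frac{1}{308761}\right) = \left(50 + 378765\right) \left(- \frac{1}{308761}\right) = 378815 \left(- \frac{1}{308761}\right) = - \frac{378815}{308761}$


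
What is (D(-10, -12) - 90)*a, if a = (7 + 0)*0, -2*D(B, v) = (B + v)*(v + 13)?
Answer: 0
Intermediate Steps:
D(B, v) = -(13 + v)*(B + v)/2 (D(B, v) = -(B + v)*(v + 13)/2 = -(B + v)*(13 + v)/2 = -(13 + v)*(B + v)/2)
a = 0 (a = 7*0 = 0)
(D(-10, -12) - 90)*a = ((-13/2*(-10) - 13/2*(-12) - ½*(-12)² - ½*(-10)*(-12)) - 90)*0 = ((65 + 78 - ½*144 - 60) - 90)*0 = ((65 + 78 - 72 - 60) - 90)*0 = (11 - 90)*0 = -79*0 = 0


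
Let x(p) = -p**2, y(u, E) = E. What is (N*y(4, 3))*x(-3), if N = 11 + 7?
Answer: -486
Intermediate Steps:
N = 18
(N*y(4, 3))*x(-3) = (18*3)*(-1*(-3)**2) = 54*(-1*9) = 54*(-9) = -486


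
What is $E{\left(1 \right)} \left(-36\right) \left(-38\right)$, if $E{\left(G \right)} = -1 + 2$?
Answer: $1368$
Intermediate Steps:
$E{\left(G \right)} = 1$
$E{\left(1 \right)} \left(-36\right) \left(-38\right) = 1 \left(-36\right) \left(-38\right) = \left(-36\right) \left(-38\right) = 1368$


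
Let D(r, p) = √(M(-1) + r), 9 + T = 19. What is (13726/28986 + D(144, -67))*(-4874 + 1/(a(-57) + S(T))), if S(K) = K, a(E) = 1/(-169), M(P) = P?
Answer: -56496332671/24478677 - 8232017*√143/1689 ≈ -60591.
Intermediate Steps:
a(E) = -1/169
T = 10 (T = -9 + 19 = 10)
D(r, p) = √(-1 + r)
(13726/28986 + D(144, -67))*(-4874 + 1/(a(-57) + S(T))) = (13726/28986 + √(-1 + 144))*(-4874 + 1/(-1/169 + 10)) = (13726*(1/28986) + √143)*(-4874 + 1/(1689/169)) = (6863/14493 + √143)*(-4874 + 169/1689) = (6863/14493 + √143)*(-8232017/1689) = -56496332671/24478677 - 8232017*√143/1689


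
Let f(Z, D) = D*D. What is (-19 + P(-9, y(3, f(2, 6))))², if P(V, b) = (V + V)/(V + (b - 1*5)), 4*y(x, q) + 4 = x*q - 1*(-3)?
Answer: 120409/289 ≈ 416.64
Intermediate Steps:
f(Z, D) = D²
y(x, q) = -¼ + q*x/4 (y(x, q) = -1 + (x*q - 1*(-3))/4 = -1 + (q*x + 3)/4 = -1 + (3 + q*x)/4 = -1 + (¾ + q*x/4) = -¼ + q*x/4)
P(V, b) = 2*V/(-5 + V + b) (P(V, b) = (2*V)/(V + (b - 5)) = (2*V)/(V + (-5 + b)) = (2*V)/(-5 + V + b) = 2*V/(-5 + V + b))
(-19 + P(-9, y(3, f(2, 6))))² = (-19 + 2*(-9)/(-5 - 9 + (-¼ + (¼)*6²*3)))² = (-19 + 2*(-9)/(-5 - 9 + (-¼ + (¼)*36*3)))² = (-19 + 2*(-9)/(-5 - 9 + (-¼ + 27)))² = (-19 + 2*(-9)/(-5 - 9 + 107/4))² = (-19 + 2*(-9)/(51/4))² = (-19 + 2*(-9)*(4/51))² = (-19 - 24/17)² = (-347/17)² = 120409/289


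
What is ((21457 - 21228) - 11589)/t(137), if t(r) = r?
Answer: -11360/137 ≈ -82.920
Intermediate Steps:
((21457 - 21228) - 11589)/t(137) = ((21457 - 21228) - 11589)/137 = (229 - 11589)*(1/137) = -11360*1/137 = -11360/137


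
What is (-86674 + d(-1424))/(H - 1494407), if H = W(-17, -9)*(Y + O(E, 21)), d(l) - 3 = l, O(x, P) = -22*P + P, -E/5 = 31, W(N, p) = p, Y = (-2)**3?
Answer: 88095/1490366 ≈ 0.059110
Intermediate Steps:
Y = -8
E = -155 (E = -5*31 = -155)
O(x, P) = -21*P
d(l) = 3 + l
H = 4041 (H = -9*(-8 - 21*21) = -9*(-8 - 441) = -9*(-449) = 4041)
(-86674 + d(-1424))/(H - 1494407) = (-86674 + (3 - 1424))/(4041 - 1494407) = (-86674 - 1421)/(-1490366) = -88095*(-1/1490366) = 88095/1490366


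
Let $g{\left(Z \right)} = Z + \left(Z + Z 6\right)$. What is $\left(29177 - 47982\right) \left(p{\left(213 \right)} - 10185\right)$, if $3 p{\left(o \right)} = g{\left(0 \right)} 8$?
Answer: $191528925$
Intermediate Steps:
$g{\left(Z \right)} = 8 Z$ ($g{\left(Z \right)} = Z + \left(Z + 6 Z\right) = Z + 7 Z = 8 Z$)
$p{\left(o \right)} = 0$ ($p{\left(o \right)} = \frac{8 \cdot 0 \cdot 8}{3} = \frac{0 \cdot 8}{3} = \frac{1}{3} \cdot 0 = 0$)
$\left(29177 - 47982\right) \left(p{\left(213 \right)} - 10185\right) = \left(29177 - 47982\right) \left(0 - 10185\right) = \left(-18805\right) \left(-10185\right) = 191528925$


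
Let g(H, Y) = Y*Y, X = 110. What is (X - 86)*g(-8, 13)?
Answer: 4056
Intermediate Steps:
g(H, Y) = Y**2
(X - 86)*g(-8, 13) = (110 - 86)*13**2 = 24*169 = 4056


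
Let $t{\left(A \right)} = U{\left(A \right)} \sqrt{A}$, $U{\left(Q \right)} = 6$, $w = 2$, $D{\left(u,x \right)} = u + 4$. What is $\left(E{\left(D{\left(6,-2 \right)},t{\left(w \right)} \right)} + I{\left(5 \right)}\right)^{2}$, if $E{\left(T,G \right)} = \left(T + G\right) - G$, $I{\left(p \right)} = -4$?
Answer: $36$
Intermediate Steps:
$D{\left(u,x \right)} = 4 + u$
$t{\left(A \right)} = 6 \sqrt{A}$
$E{\left(T,G \right)} = T$ ($E{\left(T,G \right)} = \left(G + T\right) - G = T$)
$\left(E{\left(D{\left(6,-2 \right)},t{\left(w \right)} \right)} + I{\left(5 \right)}\right)^{2} = \left(\left(4 + 6\right) - 4\right)^{2} = \left(10 - 4\right)^{2} = 6^{2} = 36$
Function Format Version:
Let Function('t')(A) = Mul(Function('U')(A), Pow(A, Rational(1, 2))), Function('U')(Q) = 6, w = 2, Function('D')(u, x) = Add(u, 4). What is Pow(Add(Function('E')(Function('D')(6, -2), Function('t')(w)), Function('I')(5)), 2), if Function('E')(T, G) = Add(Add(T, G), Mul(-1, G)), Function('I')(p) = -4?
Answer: 36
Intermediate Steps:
Function('D')(u, x) = Add(4, u)
Function('t')(A) = Mul(6, Pow(A, Rational(1, 2)))
Function('E')(T, G) = T (Function('E')(T, G) = Add(Add(G, T), Mul(-1, G)) = T)
Pow(Add(Function('E')(Function('D')(6, -2), Function('t')(w)), Function('I')(5)), 2) = Pow(Add(Add(4, 6), -4), 2) = Pow(Add(10, -4), 2) = Pow(6, 2) = 36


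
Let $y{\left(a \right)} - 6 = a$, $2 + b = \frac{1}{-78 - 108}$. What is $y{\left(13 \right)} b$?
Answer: $- \frac{7087}{186} \approx -38.102$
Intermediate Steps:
$b = - \frac{373}{186}$ ($b = -2 + \frac{1}{-78 - 108} = -2 + \frac{1}{-186} = -2 - \frac{1}{186} = - \frac{373}{186} \approx -2.0054$)
$y{\left(a \right)} = 6 + a$
$y{\left(13 \right)} b = \left(6 + 13\right) \left(- \frac{373}{186}\right) = 19 \left(- \frac{373}{186}\right) = - \frac{7087}{186}$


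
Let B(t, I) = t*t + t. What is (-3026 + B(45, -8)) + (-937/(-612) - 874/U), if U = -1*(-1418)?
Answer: -414419159/433908 ≈ -955.08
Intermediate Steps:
B(t, I) = t + t² (B(t, I) = t² + t = t + t²)
U = 1418
(-3026 + B(45, -8)) + (-937/(-612) - 874/U) = (-3026 + 45*(1 + 45)) + (-937/(-612) - 874/1418) = (-3026 + 45*46) + (-937*(-1/612) - 874*1/1418) = (-3026 + 2070) + (937/612 - 437/709) = -956 + 396889/433908 = -414419159/433908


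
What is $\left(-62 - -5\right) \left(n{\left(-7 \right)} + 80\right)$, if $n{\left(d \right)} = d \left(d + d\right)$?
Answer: $-10146$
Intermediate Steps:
$n{\left(d \right)} = 2 d^{2}$ ($n{\left(d \right)} = d 2 d = 2 d^{2}$)
$\left(-62 - -5\right) \left(n{\left(-7 \right)} + 80\right) = \left(-62 - -5\right) \left(2 \left(-7\right)^{2} + 80\right) = \left(-62 + 5\right) \left(2 \cdot 49 + 80\right) = - 57 \left(98 + 80\right) = \left(-57\right) 178 = -10146$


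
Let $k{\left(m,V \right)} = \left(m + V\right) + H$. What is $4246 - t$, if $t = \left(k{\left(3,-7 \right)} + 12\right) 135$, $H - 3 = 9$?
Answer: $1546$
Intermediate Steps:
$H = 12$ ($H = 3 + 9 = 12$)
$k{\left(m,V \right)} = 12 + V + m$ ($k{\left(m,V \right)} = \left(m + V\right) + 12 = \left(V + m\right) + 12 = 12 + V + m$)
$t = 2700$ ($t = \left(\left(12 - 7 + 3\right) + 12\right) 135 = \left(8 + 12\right) 135 = 20 \cdot 135 = 2700$)
$4246 - t = 4246 - 2700 = 1546$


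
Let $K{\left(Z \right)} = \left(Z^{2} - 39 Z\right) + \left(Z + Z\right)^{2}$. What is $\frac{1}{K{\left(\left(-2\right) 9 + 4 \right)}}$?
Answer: $\frac{1}{1526} \approx 0.00065531$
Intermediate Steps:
$K{\left(Z \right)} = - 39 Z + 5 Z^{2}$ ($K{\left(Z \right)} = \left(Z^{2} - 39 Z\right) + \left(2 Z\right)^{2} = \left(Z^{2} - 39 Z\right) + 4 Z^{2} = - 39 Z + 5 Z^{2}$)
$\frac{1}{K{\left(\left(-2\right) 9 + 4 \right)}} = \frac{1}{\left(\left(-2\right) 9 + 4\right) \left(-39 + 5 \left(\left(-2\right) 9 + 4\right)\right)} = \frac{1}{\left(-18 + 4\right) \left(-39 + 5 \left(-18 + 4\right)\right)} = \frac{1}{\left(-14\right) \left(-39 + 5 \left(-14\right)\right)} = \frac{1}{\left(-14\right) \left(-39 - 70\right)} = \frac{1}{\left(-14\right) \left(-109\right)} = \frac{1}{1526}$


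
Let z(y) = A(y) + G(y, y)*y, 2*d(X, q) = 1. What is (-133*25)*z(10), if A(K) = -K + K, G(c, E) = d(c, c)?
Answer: -16625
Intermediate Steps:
d(X, q) = 1/2 (d(X, q) = (1/2)*1 = 1/2)
G(c, E) = 1/2
A(K) = 0
z(y) = y/2 (z(y) = 0 + y/2 = y/2)
(-133*25)*z(10) = (-133*25)*((1/2)*10) = -3325*5 = -16625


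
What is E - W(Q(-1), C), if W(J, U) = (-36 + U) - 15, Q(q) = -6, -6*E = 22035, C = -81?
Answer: -7081/2 ≈ -3540.5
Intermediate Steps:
E = -7345/2 (E = -1/6*22035 = -7345/2 ≈ -3672.5)
W(J, U) = -51 + U
E - W(Q(-1), C) = -7345/2 - (-51 - 81) = -7345/2 - 1*(-132) = -7345/2 + 132 = -7081/2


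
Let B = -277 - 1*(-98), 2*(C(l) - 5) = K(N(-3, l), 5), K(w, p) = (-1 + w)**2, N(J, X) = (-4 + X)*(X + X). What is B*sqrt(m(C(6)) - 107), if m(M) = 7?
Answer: -1790*I ≈ -1790.0*I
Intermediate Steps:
N(J, X) = 2*X*(-4 + X) (N(J, X) = (-4 + X)*(2*X) = 2*X*(-4 + X))
C(l) = 5 + (-1 + 2*l*(-4 + l))**2/2
B = -179 (B = -277 + 98 = -179)
B*sqrt(m(C(6)) - 107) = -179*sqrt(7 - 107) = -1790*I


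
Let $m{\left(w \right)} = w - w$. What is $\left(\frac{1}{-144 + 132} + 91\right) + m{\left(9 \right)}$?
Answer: $\frac{1091}{12} \approx 90.917$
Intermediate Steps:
$m{\left(w \right)} = 0$
$\left(\frac{1}{-144 + 132} + 91\right) + m{\left(9 \right)} = \left(\frac{1}{-144 + 132} + 91\right) + 0 = \left(\frac{1}{-12} + 91\right) + 0 = \left(- \frac{1}{12} + 91\right) + 0 = \frac{1091}{12} + 0 = \frac{1091}{12}$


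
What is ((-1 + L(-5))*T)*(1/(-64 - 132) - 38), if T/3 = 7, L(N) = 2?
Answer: -22347/28 ≈ -798.11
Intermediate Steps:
T = 21 (T = 3*7 = 21)
((-1 + L(-5))*T)*(1/(-64 - 132) - 38) = ((-1 + 2)*21)*(1/(-64 - 132) - 38) = (1*21)*(1/(-196) - 38) = 21*(-1/196 - 38) = 21*(-7449/196) = -22347/28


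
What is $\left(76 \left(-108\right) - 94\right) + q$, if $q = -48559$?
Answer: $-56861$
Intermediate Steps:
$\left(76 \left(-108\right) - 94\right) + q = \left(76 \left(-108\right) - 94\right) - 48559 = \left(-8208 - 94\right) - 48559 = -8302 - 48559 = -56861$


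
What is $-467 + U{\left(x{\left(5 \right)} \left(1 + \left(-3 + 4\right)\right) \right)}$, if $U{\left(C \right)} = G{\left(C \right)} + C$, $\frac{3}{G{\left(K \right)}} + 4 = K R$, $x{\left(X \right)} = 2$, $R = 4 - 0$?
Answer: $- \frac{1851}{4} \approx -462.75$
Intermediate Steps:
$R = 4$ ($R = 4 + 0 = 4$)
$G{\left(K \right)} = \frac{3}{-4 + 4 K}$ ($G{\left(K \right)} = \frac{3}{-4 + K 4} = \frac{3}{-4 + 4 K}$)
$U{\left(C \right)} = C + \frac{3}{4 \left(-1 + C\right)}$ ($U{\left(C \right)} = \frac{3}{4 \left(-1 + C\right)} + C = C + \frac{3}{4 \left(-1 + C\right)}$)
$-467 + U{\left(x{\left(5 \right)} \left(1 + \left(-3 + 4\right)\right) \right)} = -467 + \frac{\frac{3}{4} + 2 \left(1 + \left(-3 + 4\right)\right) \left(-1 + 2 \left(1 + \left(-3 + 4\right)\right)\right)}{-1 + 2 \left(1 + \left(-3 + 4\right)\right)} = -467 + \frac{\frac{3}{4} + 2 \left(1 + 1\right) \left(-1 + 2 \left(1 + 1\right)\right)}{-1 + 2 \left(1 + 1\right)} = -467 + \frac{\frac{3}{4} + 2 \cdot 2 \left(-1 + 2 \cdot 2\right)}{-1 + 2 \cdot 2} = -467 + \frac{\frac{3}{4} + 4 \left(-1 + 4\right)}{-1 + 4} = -467 + \frac{\frac{3}{4} + 4 \cdot 3}{3} = -467 + \frac{\frac{3}{4} + 12}{3} = -467 + \frac{1}{3} \cdot \frac{51}{4} = -467 + \frac{17}{4} = - \frac{1851}{4}$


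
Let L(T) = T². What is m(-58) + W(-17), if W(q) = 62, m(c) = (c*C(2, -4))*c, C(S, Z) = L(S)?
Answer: 13518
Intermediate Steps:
C(S, Z) = S²
m(c) = 4*c² (m(c) = (c*2²)*c = (c*4)*c = (4*c)*c = 4*c²)
m(-58) + W(-17) = 4*(-58)² + 62 = 4*3364 + 62 = 13456 + 62 = 13518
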